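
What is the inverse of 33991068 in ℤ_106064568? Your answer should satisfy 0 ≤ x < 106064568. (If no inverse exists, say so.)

no inverse exists

Euclidean algorithm on 106064568, 33991068:
106064568 = 3·33991068 + 4091364
33991068 = 8·4091364 + 1260156
4091364 = 3·1260156 + 310896
1260156 = 4·310896 + 16572
310896 = 18·16572 + 12600
16572 = 1·12600 + 3972
12600 = 3·3972 + 684
3972 = 5·684 + 552
684 = 1·552 + 132
552 = 4·132 + 24
132 = 5·24 + 12
24 = 2·12 + 0
Since gcd = 12 > 1, 33991068 is not a unit mod 106064568.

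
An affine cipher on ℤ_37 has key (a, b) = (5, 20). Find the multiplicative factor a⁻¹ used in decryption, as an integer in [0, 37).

Extended Euclidean algorithm:
37 = 7*5 + 2
5 = 2*2 + 1
2 = 2*1 + 0
Since gcd(5, 37) = 1, back-substitute to write 1 as a combination:
1 = 5 − 2·2
1 = −2·37 + 15·5
So 5·15 ≡ 1 (mod 37).

15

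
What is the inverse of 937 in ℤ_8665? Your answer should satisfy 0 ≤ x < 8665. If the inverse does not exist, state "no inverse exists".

Apply the Euclidean algorithm to 8665 and 937:
8665 = 9*937 + 232
937 = 4*232 + 9
232 = 25*9 + 7
9 = 1*7 + 2
7 = 3*2 + 1
2 = 2*1 + 0
Since gcd(937, 8665) = 1, back-substitute to write 1 as a combination:
1 = 7 − 3·2
1 = −3·9 + 4·7
1 = 4·232 − 103·9
1 = −103·937 + 416·232
1 = 416·8665 − 3847·937
So 937·(-3847) ≡ 1 (mod 8665), and -3847 ≡ 4818 (mod 8665).

4818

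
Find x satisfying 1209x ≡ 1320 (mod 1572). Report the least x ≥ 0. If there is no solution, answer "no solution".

44

First find gcd(1209, 1572):
1572 = 1×1209 + 363
1209 = 3×363 + 120
363 = 3×120 + 3
120 = 40×3 + 0
gcd = 3 and 3 | 1320, so solutions exist. Divide through by 3: 403x ≡ 440 (mod 524).
Now find 403⁻¹ mod 524:
524 = 1·403 + 121
403 = 3·121 + 40
121 = 3·40 + 1
40 = 40·1 + 0
Back-substitute:
1 = 121 − 3·40
1 = −3·403 + 10·121
1 = 10·524 − 13·403
So 403·(-13) ≡ 1 (mod 524), i.e. 403⁻¹ ≡ 511.
Then x ≡ 511·440 ≡ 44 (mod 524); the smallest non-negative solution is x = 44.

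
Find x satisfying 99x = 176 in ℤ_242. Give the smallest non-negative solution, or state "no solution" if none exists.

14

First find gcd(99, 242):
242 = 2*99 + 44
99 = 2*44 + 11
44 = 4*11 + 0
gcd = 11 and 11 | 176, so solutions exist. Divide through by 11: 9x ≡ 16 (mod 22).
Now find 9⁻¹ mod 22:
22 = 2*9 + 4
9 = 2*4 + 1
4 = 4*1 + 0
Back-substitute:
1 = 9 − 2·4
1 = −2·22 + 5·9
So 9⁻¹ ≡ 5 (mod 22).
Then x ≡ 5·16 ≡ 14 (mod 22); the smallest non-negative solution is x = 14.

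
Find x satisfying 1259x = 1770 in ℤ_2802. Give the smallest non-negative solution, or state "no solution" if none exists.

1428

First find gcd(1259, 2802):
2802 = 2·1259 + 284
1259 = 4·284 + 123
284 = 2·123 + 38
123 = 3·38 + 9
38 = 4·9 + 2
9 = 4·2 + 1
2 = 2·1 + 0
gcd = 1, so a unique solution mod 2802 exists.
Back-substitute for the Bézout coefficients:
1 = 9 − 4·2
1 = −4·38 + 17·9
1 = 17·123 − 55·38
1 = −55·284 + 127·123
1 = 127·1259 − 563·284
1 = −563·2802 + 1253·1259
So 1259·(1253) ≡ 1 (mod 2802), giving 1259⁻¹ ≡ 1253.
x ≡ 1259⁻¹·1770 ≡ 1253·1770 ≡ 1428 (mod 2802).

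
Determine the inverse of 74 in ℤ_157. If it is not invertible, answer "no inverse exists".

Run Euclid on (157, 74):
157 = 2×74 + 9
74 = 8×9 + 2
9 = 4×2 + 1
2 = 2×1 + 0
gcd = 1, so the inverse exists. Back-substitute:
1 = 9 − 4·2
1 = −4·74 + 33·9
1 = 33·157 − 70·74
So 74·(-70) ≡ 1 (mod 157), and -70 ≡ 87 (mod 157).

87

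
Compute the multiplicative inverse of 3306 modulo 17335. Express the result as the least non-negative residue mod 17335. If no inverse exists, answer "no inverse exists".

12296

Run Euclid on (17335, 3306):
17335 = 5*3306 + 805
3306 = 4*805 + 86
805 = 9*86 + 31
86 = 2*31 + 24
31 = 1*24 + 7
24 = 3*7 + 3
7 = 2*3 + 1
3 = 3*1 + 0
Since gcd(3306, 17335) = 1, back-substitute to write 1 as a combination:
1 = 7 − 2·3
1 = −2·24 + 7·7
1 = 7·31 − 9·24
1 = −9·86 + 25·31
1 = 25·805 − 234·86
1 = −234·3306 + 961·805
1 = 961·17335 − 5039·3306
So 3306·(-5039) ≡ 1 (mod 17335), and -5039 ≡ 12296 (mod 17335).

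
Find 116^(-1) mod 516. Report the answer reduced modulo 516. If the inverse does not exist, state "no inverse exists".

no inverse exists

Compute gcd(116, 516):
516 = 4·116 + 52
116 = 2·52 + 12
52 = 4·12 + 4
12 = 3·4 + 0
The gcd is 4, not 1, hence no inverse exists.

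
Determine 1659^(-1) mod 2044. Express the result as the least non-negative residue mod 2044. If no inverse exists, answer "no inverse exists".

Euclidean algorithm on 2044, 1659:
2044 = 1×1659 + 385
1659 = 4×385 + 119
385 = 3×119 + 28
119 = 4×28 + 7
28 = 4×7 + 0
gcd(1659, 2044) = 7 ≠ 1, so 1659 has no multiplicative inverse modulo 2044.

no inverse exists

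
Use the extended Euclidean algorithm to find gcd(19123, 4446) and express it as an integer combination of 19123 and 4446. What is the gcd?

13

Euclidean algorithm:
19123 = 4·4446 + 1339
4446 = 3·1339 + 429
1339 = 3·429 + 52
429 = 8·52 + 13
52 = 4·13 + 0
gcd(19123, 4446) = 13.
Working backward:
13 = 429 − 8·52
13 = −8·1339 + 25·429
13 = 25·4446 − 83·1339
13 = −83·19123 + 357·4446
So 13 = (-83)·19123 + (357)·4446.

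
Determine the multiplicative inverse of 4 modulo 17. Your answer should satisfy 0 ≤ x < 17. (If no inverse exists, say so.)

Run Euclid on (17, 4):
17 = 4*4 + 1
4 = 4*1 + 0
The gcd is 1. Working backward:
1 = 17 − 4·4
Hence 4⁻¹ ≡ -4 ≡ 13 (mod 17).

13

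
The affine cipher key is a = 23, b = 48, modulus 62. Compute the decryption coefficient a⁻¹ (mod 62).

Extended Euclidean algorithm:
62 = 2×23 + 16
23 = 1×16 + 7
16 = 2×7 + 2
7 = 3×2 + 1
2 = 2×1 + 0
The gcd is 1. Working backward:
1 = 7 − 3·2
1 = −3·16 + 7·7
1 = 7·23 − 10·16
1 = −10·62 + 27·23
So 23·27 ≡ 1 (mod 62).

27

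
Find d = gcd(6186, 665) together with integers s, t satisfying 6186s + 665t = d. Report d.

1

Apply Euclid's algorithm to 6186 and 665:
6186 = 9*665 + 201
665 = 3*201 + 62
201 = 3*62 + 15
62 = 4*15 + 2
15 = 7*2 + 1
2 = 2*1 + 0
gcd(6186, 665) = 1.
Express as a combination:
1 = 15 − 7·2
1 = −7·62 + 29·15
1 = 29·201 − 94·62
1 = −94·665 + 311·201
1 = 311·6186 − 2893·665
So 1 = (311)·6186 + (-2893)·665.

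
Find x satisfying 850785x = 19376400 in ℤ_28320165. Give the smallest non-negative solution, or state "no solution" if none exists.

70658

First find gcd(850785, 28320165):
28320165 = 33×850785 + 244260
850785 = 3×244260 + 118005
244260 = 2×118005 + 8250
118005 = 14×8250 + 2505
8250 = 3×2505 + 735
2505 = 3×735 + 300
735 = 2×300 + 135
300 = 2×135 + 30
135 = 4×30 + 15
30 = 2×15 + 0
gcd = 15 and 15 | 19376400, so solutions exist. Divide through by 15: 56719x ≡ 1291760 (mod 1888011).
Now find 56719⁻¹ mod 1888011:
1888011 = 33*56719 + 16284
56719 = 3*16284 + 7867
16284 = 2*7867 + 550
7867 = 14*550 + 167
550 = 3*167 + 49
167 = 3*49 + 20
49 = 2*20 + 9
20 = 2*9 + 2
9 = 4*2 + 1
2 = 2*1 + 0
Back-substitute:
1 = 9 − 4·2
1 = −4·20 + 9·9
1 = 9·49 − 22·20
1 = −22·167 + 75·49
1 = 75·550 − 247·167
1 = −247·7867 + 3533·550
1 = 3533·16284 − 7313·7867
1 = −7313·56719 + 25472·16284
1 = 25472·1888011 − 847889·56719
So 56719·(-847889) ≡ 1 (mod 1888011), i.e. 56719⁻¹ ≡ 1040122.
Then x ≡ 1040122·1291760 ≡ 70658 (mod 1888011); the smallest non-negative solution is x = 70658.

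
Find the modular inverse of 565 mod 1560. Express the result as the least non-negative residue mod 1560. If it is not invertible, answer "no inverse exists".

Compute gcd(565, 1560):
1560 = 2×565 + 430
565 = 1×430 + 135
430 = 3×135 + 25
135 = 5×25 + 10
25 = 2×10 + 5
10 = 2×5 + 0
gcd(565, 1560) = 5 ≠ 1, so 565 has no multiplicative inverse modulo 1560.

no inverse exists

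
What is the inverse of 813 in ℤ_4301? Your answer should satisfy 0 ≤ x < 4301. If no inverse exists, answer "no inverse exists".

164

Extended Euclidean algorithm:
4301 = 5·813 + 236
813 = 3·236 + 105
236 = 2·105 + 26
105 = 4·26 + 1
26 = 26·1 + 0
The gcd is 1. Working backward:
1 = 105 − 4·26
1 = −4·236 + 9·105
1 = 9·813 − 31·236
1 = −31·4301 + 164·813
So 813·164 ≡ 1 (mod 4301).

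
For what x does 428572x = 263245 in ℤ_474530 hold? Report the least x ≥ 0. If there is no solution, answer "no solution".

gcd(428572, 474530):
474530 = 1·428572 + 45958
428572 = 9·45958 + 14950
45958 = 3·14950 + 1108
14950 = 13·1108 + 546
1108 = 2·546 + 16
546 = 34·16 + 2
16 = 8·2 + 0
gcd = 2, but 2 ∤ 263245, so the congruence has no solution.

no solution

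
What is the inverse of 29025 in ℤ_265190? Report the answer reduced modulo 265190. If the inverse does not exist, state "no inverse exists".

Euclidean algorithm on 265190, 29025:
265190 = 9×29025 + 3965
29025 = 7×3965 + 1270
3965 = 3×1270 + 155
1270 = 8×155 + 30
155 = 5×30 + 5
30 = 6×5 + 0
gcd(29025, 265190) = 5 ≠ 1, so 29025 has no multiplicative inverse modulo 265190.

no inverse exists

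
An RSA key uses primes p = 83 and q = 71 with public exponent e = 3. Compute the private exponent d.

φ(n) = (p−1)(q−1) = 82·70 = 5740.
Need d with 3·d ≡ 1 (mod 5740). Apply the extended Euclidean algorithm:
5740 = 1913×3 + 1
3 = 3×1 + 0
Back-substitute:
1 = 5740 − 1913·3
So 3·(-1913) ≡ 1 (mod 5740), hence d ≡ -1913 ≡ 3827 (mod 5740).

3827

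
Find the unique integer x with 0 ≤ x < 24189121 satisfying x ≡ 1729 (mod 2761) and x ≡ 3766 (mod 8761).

Write x = 1729 + 2761·k. Then 2761·k ≡ 3766 − 1729 ≡ 2037 (mod 8761).
Need 2761⁻¹ mod 8761. Extended Euclid on (8761, 2761):
8761 = 3·2761 + 478
2761 = 5·478 + 371
478 = 1·371 + 107
371 = 3·107 + 50
107 = 2·50 + 7
50 = 7·7 + 1
7 = 7·1 + 0
Back-substitute:
1 = 50 − 7·7
1 = −7·107 + 15·50
1 = 15·371 − 52·107
1 = −52·478 + 67·371
1 = 67·2761 − 387·478
1 = −387·8761 + 1228·2761
2761⁻¹ ≡ 1228 (mod 8761), so k ≡ 1228·2037 ≡ 4551 (mod 8761).
x = 1729 + 2761·4551 = 12567040.

12567040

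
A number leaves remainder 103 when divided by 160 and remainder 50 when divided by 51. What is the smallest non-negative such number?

1223

Write x = 103 + 160·k. Then 160·k ≡ 50 − 103 ≡ 49 (mod 51).
Need 160⁻¹ mod 51. Extended Euclid on (51, 7):
51 = 7·7 + 2
7 = 3·2 + 1
2 = 2·1 + 0
Back-substitute:
1 = 7 − 3·2
1 = −3·51 + 22·7
160⁻¹ ≡ 22 (mod 51), so k ≡ 22·49 ≡ 7 (mod 51).
x = 103 + 160·7 = 1223.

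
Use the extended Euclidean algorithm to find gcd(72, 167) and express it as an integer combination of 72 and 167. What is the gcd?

Repeated division:
167 = 2*72 + 23
72 = 3*23 + 3
23 = 7*3 + 2
3 = 1*2 + 1
2 = 2*1 + 0
gcd(72, 167) = 1.
Express as a combination:
1 = 3 − 2
1 = −23 + 8·3
1 = 8·72 − 25·23
1 = −25·167 + 58·72
So 1 = (-25)·167 + (58)·72.

1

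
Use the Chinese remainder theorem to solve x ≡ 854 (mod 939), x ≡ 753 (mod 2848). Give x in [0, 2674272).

527633

Write x = 854 + 939·k. Then 939·k ≡ 753 − 854 ≡ 2747 (mod 2848).
Need 939⁻¹ mod 2848. Extended Euclid on (2848, 939):
2848 = 3×939 + 31
939 = 30×31 + 9
31 = 3×9 + 4
9 = 2×4 + 1
4 = 4×1 + 0
Back-substitute:
1 = 9 − 2·4
1 = −2·31 + 7·9
1 = 7·939 − 212·31
1 = −212·2848 + 643·939
939⁻¹ ≡ 643 (mod 2848), so k ≡ 643·2747 ≡ 561 (mod 2848).
x = 854 + 939·561 = 527633.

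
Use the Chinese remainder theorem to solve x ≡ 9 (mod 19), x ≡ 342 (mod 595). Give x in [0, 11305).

6887

Write x = 9 + 19·k. Then 19·k ≡ 342 − 9 ≡ 333 (mod 595).
Need 19⁻¹ mod 595. Extended Euclid on (595, 19):
595 = 31·19 + 6
19 = 3·6 + 1
6 = 6·1 + 0
Back-substitute:
1 = 19 − 3·6
1 = −3·595 + 94·19
19⁻¹ ≡ 94 (mod 595), so k ≡ 94·333 ≡ 362 (mod 595).
x = 9 + 19·362 = 6887.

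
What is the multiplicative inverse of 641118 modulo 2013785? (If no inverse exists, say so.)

Run Euclid on (2013785, 641118):
2013785 = 3·641118 + 90431
641118 = 7·90431 + 8101
90431 = 11·8101 + 1320
8101 = 6·1320 + 181
1320 = 7·181 + 53
181 = 3·53 + 22
53 = 2·22 + 9
22 = 2·9 + 4
9 = 2·4 + 1
4 = 4·1 + 0
Since gcd(641118, 2013785) = 1, back-substitute to write 1 as a combination:
1 = 9 − 2·4
1 = −2·22 + 5·9
1 = 5·53 − 12·22
1 = −12·181 + 41·53
1 = 41·1320 − 299·181
1 = −299·8101 + 1835·1320
1 = 1835·90431 − 20484·8101
1 = −20484·641118 + 145223·90431
1 = 145223·2013785 − 456153·641118
Thus 641118·(-456153) ≡ 1 (mod 2013785); reducing, -456153 mod 2013785 = 1557632.

1557632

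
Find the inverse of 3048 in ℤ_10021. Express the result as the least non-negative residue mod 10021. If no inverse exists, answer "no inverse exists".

7690

Apply the Euclidean algorithm to 10021 and 3048:
10021 = 3×3048 + 877
3048 = 3×877 + 417
877 = 2×417 + 43
417 = 9×43 + 30
43 = 1×30 + 13
30 = 2×13 + 4
13 = 3×4 + 1
4 = 4×1 + 0
The gcd is 1. Working backward:
1 = 13 − 3·4
1 = −3·30 + 7·13
1 = 7·43 − 10·30
1 = −10·417 + 97·43
1 = 97·877 − 204·417
1 = −204·3048 + 709·877
1 = 709·10021 − 2331·3048
Thus 3048·(-2331) ≡ 1 (mod 10021); reducing, -2331 mod 10021 = 7690.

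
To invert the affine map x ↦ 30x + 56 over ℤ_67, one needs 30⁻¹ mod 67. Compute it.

38

Run Euclid on (67, 30):
67 = 2×30 + 7
30 = 4×7 + 2
7 = 3×2 + 1
2 = 2×1 + 0
The gcd is 1. Working backward:
1 = 7 − 3·2
1 = −3·30 + 13·7
1 = 13·67 − 29·30
Thus 30·(-29) ≡ 1 (mod 67); reducing, -29 mod 67 = 38.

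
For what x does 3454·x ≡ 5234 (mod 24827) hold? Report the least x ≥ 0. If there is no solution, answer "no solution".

gcd(3454, 24827):
24827 = 7·3454 + 649
3454 = 5·649 + 209
649 = 3·209 + 22
209 = 9·22 + 11
22 = 2·11 + 0
gcd = 11, but 11 ∤ 5234, so the congruence has no solution.

no solution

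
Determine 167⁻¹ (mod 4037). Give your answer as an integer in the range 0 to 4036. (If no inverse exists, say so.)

556

Extended Euclidean algorithm:
4037 = 24×167 + 29
167 = 5×29 + 22
29 = 1×22 + 7
22 = 3×7 + 1
7 = 7×1 + 0
Since gcd(167, 4037) = 1, back-substitute to write 1 as a combination:
1 = 22 − 3·7
1 = −3·29 + 4·22
1 = 4·167 − 23·29
1 = −23·4037 + 556·167
So 167·556 ≡ 1 (mod 4037).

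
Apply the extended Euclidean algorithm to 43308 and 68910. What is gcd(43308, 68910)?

Repeated division:
68910 = 1·43308 + 25602
43308 = 1·25602 + 17706
25602 = 1·17706 + 7896
17706 = 2·7896 + 1914
7896 = 4·1914 + 240
1914 = 7·240 + 234
240 = 1·234 + 6
234 = 39·6 + 0
gcd(43308, 68910) = 6.
Working backward:
6 = 240 − 234
6 = −1914 + 8·240
6 = 8·7896 − 33·1914
6 = −33·17706 + 74·7896
6 = 74·25602 − 107·17706
6 = −107·43308 + 181·25602
6 = 181·68910 − 288·43308
So 6 = (181)·68910 + (-288)·43308.

6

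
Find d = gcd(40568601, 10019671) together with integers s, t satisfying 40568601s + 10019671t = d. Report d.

1

Repeated division:
40568601 = 4·10019671 + 489917
10019671 = 20·489917 + 221331
489917 = 2·221331 + 47255
221331 = 4·47255 + 32311
47255 = 1·32311 + 14944
32311 = 2·14944 + 2423
14944 = 6·2423 + 406
2423 = 5·406 + 393
406 = 1·393 + 13
393 = 30·13 + 3
13 = 4·3 + 1
3 = 3·1 + 0
gcd(40568601, 10019671) = 1.
Express as a combination:
1 = 13 − 4·3
1 = −4·393 + 121·13
1 = 121·406 − 125·393
1 = −125·2423 + 746·406
1 = 746·14944 − 4601·2423
1 = −4601·32311 + 9948·14944
1 = 9948·47255 − 14549·32311
1 = −14549·221331 + 68144·47255
1 = 68144·489917 − 150837·221331
1 = −150837·10019671 + 3084884·489917
1 = 3084884·40568601 − 12490373·10019671
So 1 = (3084884)·40568601 + (-12490373)·10019671.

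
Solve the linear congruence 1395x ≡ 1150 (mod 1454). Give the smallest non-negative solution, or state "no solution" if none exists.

1262

First find gcd(1395, 1454):
1454 = 1×1395 + 59
1395 = 23×59 + 38
59 = 1×38 + 21
38 = 1×21 + 17
21 = 1×17 + 4
17 = 4×4 + 1
4 = 4×1 + 0
gcd = 1, so a unique solution mod 1454 exists.
Back-substitute for the Bézout coefficients:
1 = 17 − 4·4
1 = −4·21 + 5·17
1 = 5·38 − 9·21
1 = −9·59 + 14·38
1 = 14·1395 − 331·59
1 = −331·1454 + 345·1395
So 1395·(345) ≡ 1 (mod 1454), giving 1395⁻¹ ≡ 345.
x ≡ 1395⁻¹·1150 ≡ 345·1150 ≡ 1262 (mod 1454).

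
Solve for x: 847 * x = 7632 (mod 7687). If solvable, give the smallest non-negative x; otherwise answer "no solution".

4692

First find gcd(847, 7687):
7687 = 9×847 + 64
847 = 13×64 + 15
64 = 4×15 + 4
15 = 3×4 + 3
4 = 1×3 + 1
3 = 3×1 + 0
gcd = 1, so a unique solution mod 7687 exists.
Back-substitute for the Bézout coefficients:
1 = 4 − 3
1 = −15 + 4·4
1 = 4·64 − 17·15
1 = −17·847 + 225·64
1 = 225·7687 − 2042·847
So 847·(-2042) ≡ 1 (mod 7687), giving 847⁻¹ ≡ 5645.
x ≡ 847⁻¹·7632 ≡ 5645·7632 ≡ 4692 (mod 7687).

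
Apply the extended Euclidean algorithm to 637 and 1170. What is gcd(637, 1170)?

13

Euclidean algorithm:
1170 = 1·637 + 533
637 = 1·533 + 104
533 = 5·104 + 13
104 = 8·13 + 0
gcd(637, 1170) = 13.
Express as a combination:
13 = 533 − 5·104
13 = −5·637 + 6·533
13 = 6·1170 − 11·637
So 13 = (6)·1170 + (-11)·637.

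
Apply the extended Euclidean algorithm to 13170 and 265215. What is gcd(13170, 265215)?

Euclidean algorithm:
265215 = 20*13170 + 1815
13170 = 7*1815 + 465
1815 = 3*465 + 420
465 = 1*420 + 45
420 = 9*45 + 15
45 = 3*15 + 0
gcd(13170, 265215) = 15.
Express as a combination:
15 = 420 − 9·45
15 = −9·465 + 10·420
15 = 10·1815 − 39·465
15 = −39·13170 + 283·1815
15 = 283·265215 − 5699·13170
So 15 = (283)·265215 + (-5699)·13170.

15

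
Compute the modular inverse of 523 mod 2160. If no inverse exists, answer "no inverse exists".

Apply the Euclidean algorithm to 2160 and 523:
2160 = 4*523 + 68
523 = 7*68 + 47
68 = 1*47 + 21
47 = 2*21 + 5
21 = 4*5 + 1
5 = 5*1 + 0
gcd = 1, so the inverse exists. Back-substitute:
1 = 21 − 4·5
1 = −4·47 + 9·21
1 = 9·68 − 13·47
1 = −13·523 + 100·68
1 = 100·2160 − 413·523
Hence 523⁻¹ ≡ -413 ≡ 1747 (mod 2160).

1747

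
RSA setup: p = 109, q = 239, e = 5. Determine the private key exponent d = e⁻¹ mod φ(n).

φ(n) = (p−1)(q−1) = 108·238 = 25704.
Need d with 5·d ≡ 1 (mod 25704). Apply the extended Euclidean algorithm:
25704 = 5140*5 + 4
5 = 1*4 + 1
4 = 4*1 + 0
Back-substitute:
1 = 5 − 4
1 = −25704 + 5141·5
So 5·5141 ≡ 1 (mod 25704), hence d = 5141.

5141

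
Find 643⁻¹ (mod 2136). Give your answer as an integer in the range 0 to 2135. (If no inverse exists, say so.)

1651

Extended Euclidean algorithm:
2136 = 3·643 + 207
643 = 3·207 + 22
207 = 9·22 + 9
22 = 2·9 + 4
9 = 2·4 + 1
4 = 4·1 + 0
gcd = 1, so the inverse exists. Back-substitute:
1 = 9 − 2·4
1 = −2·22 + 5·9
1 = 5·207 − 47·22
1 = −47·643 + 146·207
1 = 146·2136 − 485·643
Thus 643·(-485) ≡ 1 (mod 2136); reducing, -485 mod 2136 = 1651.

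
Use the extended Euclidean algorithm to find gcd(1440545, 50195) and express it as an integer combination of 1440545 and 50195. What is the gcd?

Euclidean algorithm:
1440545 = 28*50195 + 35085
50195 = 1*35085 + 15110
35085 = 2*15110 + 4865
15110 = 3*4865 + 515
4865 = 9*515 + 230
515 = 2*230 + 55
230 = 4*55 + 10
55 = 5*10 + 5
10 = 2*5 + 0
gcd(1440545, 50195) = 5.
Back-substituting:
5 = 55 − 5·10
5 = −5·230 + 21·55
5 = 21·515 − 47·230
5 = −47·4865 + 444·515
5 = 444·15110 − 1379·4865
5 = −1379·35085 + 3202·15110
5 = 3202·50195 − 4581·35085
5 = −4581·1440545 + 131470·50195
So 5 = (-4581)·1440545 + (131470)·50195.

5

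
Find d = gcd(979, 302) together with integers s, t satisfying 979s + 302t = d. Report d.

1

Apply Euclid's algorithm to 979 and 302:
979 = 3×302 + 73
302 = 4×73 + 10
73 = 7×10 + 3
10 = 3×3 + 1
3 = 3×1 + 0
gcd(979, 302) = 1.
Working backward:
1 = 10 − 3·3
1 = −3·73 + 22·10
1 = 22·302 − 91·73
1 = −91·979 + 295·302
So 1 = (-91)·979 + (295)·302.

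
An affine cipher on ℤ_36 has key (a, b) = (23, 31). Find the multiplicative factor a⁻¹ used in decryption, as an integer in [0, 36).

Extended Euclidean algorithm:
36 = 1×23 + 13
23 = 1×13 + 10
13 = 1×10 + 3
10 = 3×3 + 1
3 = 3×1 + 0
The gcd is 1. Working backward:
1 = 10 − 3·3
1 = −3·13 + 4·10
1 = 4·23 − 7·13
1 = −7·36 + 11·23
So 23·11 ≡ 1 (mod 36).

11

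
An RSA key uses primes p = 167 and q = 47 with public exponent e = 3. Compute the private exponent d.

5091

φ(n) = (p−1)(q−1) = 166·46 = 7636.
Need d with 3·d ≡ 1 (mod 7636). Apply the extended Euclidean algorithm:
7636 = 2545·3 + 1
3 = 3·1 + 0
Back-substitute:
1 = 7636 − 2545·3
So 3·(-2545) ≡ 1 (mod 7636), hence d ≡ -2545 ≡ 5091 (mod 7636).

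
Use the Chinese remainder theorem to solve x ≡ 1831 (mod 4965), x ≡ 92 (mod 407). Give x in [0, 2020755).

Write x = 1831 + 4965·k. Then 4965·k ≡ 92 − 1831 ≡ 296 (mod 407).
Need 4965⁻¹ mod 407. Extended Euclid on (407, 81):
407 = 5×81 + 2
81 = 40×2 + 1
2 = 2×1 + 0
Back-substitute:
1 = 81 − 40·2
1 = −40·407 + 201·81
4965⁻¹ ≡ 201 (mod 407), so k ≡ 201·296 ≡ 74 (mod 407).
x = 1831 + 4965·74 = 369241.

369241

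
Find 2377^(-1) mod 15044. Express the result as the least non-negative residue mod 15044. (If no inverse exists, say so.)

Apply the Euclidean algorithm to 15044 and 2377:
15044 = 6*2377 + 782
2377 = 3*782 + 31
782 = 25*31 + 7
31 = 4*7 + 3
7 = 2*3 + 1
3 = 3*1 + 0
The gcd is 1. Working backward:
1 = 7 − 2·3
1 = −2·31 + 9·7
1 = 9·782 − 227·31
1 = −227·2377 + 690·782
1 = 690·15044 − 4367·2377
Hence 2377⁻¹ ≡ -4367 ≡ 10677 (mod 15044).

10677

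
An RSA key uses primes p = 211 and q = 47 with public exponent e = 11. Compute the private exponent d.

4391

φ(n) = (p−1)(q−1) = 210·46 = 9660.
Need d with 11·d ≡ 1 (mod 9660). Apply the extended Euclidean algorithm:
9660 = 878*11 + 2
11 = 5*2 + 1
2 = 2*1 + 0
Back-substitute:
1 = 11 − 5·2
1 = −5·9660 + 4391·11
So 11·4391 ≡ 1 (mod 9660), hence d = 4391.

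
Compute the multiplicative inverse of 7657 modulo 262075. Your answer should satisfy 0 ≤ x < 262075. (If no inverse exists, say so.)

Apply the Euclidean algorithm to 262075 and 7657:
262075 = 34×7657 + 1737
7657 = 4×1737 + 709
1737 = 2×709 + 319
709 = 2×319 + 71
319 = 4×71 + 35
71 = 2×35 + 1
35 = 35×1 + 0
The gcd is 1. Working backward:
1 = 71 − 2·35
1 = −2·319 + 9·71
1 = 9·709 − 20·319
1 = −20·1737 + 49·709
1 = 49·7657 − 216·1737
1 = −216·262075 + 7393·7657
So 7657·7393 ≡ 1 (mod 262075).

7393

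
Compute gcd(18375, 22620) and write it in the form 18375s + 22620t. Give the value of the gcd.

Apply Euclid's algorithm to 22620 and 18375:
22620 = 1·18375 + 4245
18375 = 4·4245 + 1395
4245 = 3·1395 + 60
1395 = 23·60 + 15
60 = 4·15 + 0
gcd(18375, 22620) = 15.
Working backward:
15 = 1395 − 23·60
15 = −23·4245 + 70·1395
15 = 70·18375 − 303·4245
15 = −303·22620 + 373·18375
So 15 = (-303)·22620 + (373)·18375.

15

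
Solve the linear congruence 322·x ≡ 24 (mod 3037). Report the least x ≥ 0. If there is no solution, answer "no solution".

1943

First find gcd(322, 3037):
3037 = 9×322 + 139
322 = 2×139 + 44
139 = 3×44 + 7
44 = 6×7 + 2
7 = 3×2 + 1
2 = 2×1 + 0
gcd = 1, so a unique solution mod 3037 exists.
Back-substitute for the Bézout coefficients:
1 = 7 − 3·2
1 = −3·44 + 19·7
1 = 19·139 − 60·44
1 = −60·322 + 139·139
1 = 139·3037 − 1311·322
So 322·(-1311) ≡ 1 (mod 3037), giving 322⁻¹ ≡ 1726.
x ≡ 322⁻¹·24 ≡ 1726·24 ≡ 1943 (mod 3037).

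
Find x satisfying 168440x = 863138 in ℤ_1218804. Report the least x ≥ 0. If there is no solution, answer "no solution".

gcd(168440, 1218804):
1218804 = 7·168440 + 39724
168440 = 4·39724 + 9544
39724 = 4·9544 + 1548
9544 = 6·1548 + 256
1548 = 6·256 + 12
256 = 21·12 + 4
12 = 3·4 + 0
gcd = 4, but 4 ∤ 863138, so the congruence has no solution.

no solution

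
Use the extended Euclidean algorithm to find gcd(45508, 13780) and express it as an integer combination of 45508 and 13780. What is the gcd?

4

Apply Euclid's algorithm to 45508 and 13780:
45508 = 3·13780 + 4168
13780 = 3·4168 + 1276
4168 = 3·1276 + 340
1276 = 3·340 + 256
340 = 1·256 + 84
256 = 3·84 + 4
84 = 21·4 + 0
gcd(45508, 13780) = 4.
Back-substituting:
4 = 256 − 3·84
4 = −3·340 + 4·256
4 = 4·1276 − 15·340
4 = −15·4168 + 49·1276
4 = 49·13780 − 162·4168
4 = −162·45508 + 535·13780
So 4 = (-162)·45508 + (535)·13780.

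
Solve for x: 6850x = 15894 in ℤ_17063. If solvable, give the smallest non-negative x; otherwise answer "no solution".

First find gcd(6850, 17063):
17063 = 2*6850 + 3363
6850 = 2*3363 + 124
3363 = 27*124 + 15
124 = 8*15 + 4
15 = 3*4 + 3
4 = 1*3 + 1
3 = 3*1 + 0
gcd = 1, so a unique solution mod 17063 exists.
Back-substitute for the Bézout coefficients:
1 = 4 − 3
1 = −15 + 4·4
1 = 4·124 − 33·15
1 = −33·3363 + 895·124
1 = 895·6850 − 1823·3363
1 = −1823·17063 + 4541·6850
So 6850·(4541) ≡ 1 (mod 17063), giving 6850⁻¹ ≡ 4541.
x ≡ 6850⁻¹·15894 ≡ 4541·15894 ≡ 15227 (mod 17063).

15227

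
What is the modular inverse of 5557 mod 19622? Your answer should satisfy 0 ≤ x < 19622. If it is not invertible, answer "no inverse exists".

3185

Apply the Euclidean algorithm to 19622 and 5557:
19622 = 3·5557 + 2951
5557 = 1·2951 + 2606
2951 = 1·2606 + 345
2606 = 7·345 + 191
345 = 1·191 + 154
191 = 1·154 + 37
154 = 4·37 + 6
37 = 6·6 + 1
6 = 6·1 + 0
The gcd is 1. Working backward:
1 = 37 − 6·6
1 = −6·154 + 25·37
1 = 25·191 − 31·154
1 = −31·345 + 56·191
1 = 56·2606 − 423·345
1 = −423·2951 + 479·2606
1 = 479·5557 − 902·2951
1 = −902·19622 + 3185·5557
So 5557·3185 ≡ 1 (mod 19622).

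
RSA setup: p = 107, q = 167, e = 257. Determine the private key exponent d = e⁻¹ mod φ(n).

16569

φ(n) = (p−1)(q−1) = 106·166 = 17596.
Need d with 257·d ≡ 1 (mod 17596). Apply the extended Euclidean algorithm:
17596 = 68*257 + 120
257 = 2*120 + 17
120 = 7*17 + 1
17 = 17*1 + 0
Back-substitute:
1 = 120 − 7·17
1 = −7·257 + 15·120
1 = 15·17596 − 1027·257
So 257·(-1027) ≡ 1 (mod 17596), hence d ≡ -1027 ≡ 16569 (mod 17596).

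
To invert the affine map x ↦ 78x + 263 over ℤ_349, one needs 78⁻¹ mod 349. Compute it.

264

Apply the Euclidean algorithm to 349 and 78:
349 = 4·78 + 37
78 = 2·37 + 4
37 = 9·4 + 1
4 = 4·1 + 0
gcd = 1, so the inverse exists. Back-substitute:
1 = 37 − 9·4
1 = −9·78 + 19·37
1 = 19·349 − 85·78
So 78·(-85) ≡ 1 (mod 349), and -85 ≡ 264 (mod 349).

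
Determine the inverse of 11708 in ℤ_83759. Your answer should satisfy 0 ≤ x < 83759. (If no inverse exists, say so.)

Apply the Euclidean algorithm to 83759 and 11708:
83759 = 7×11708 + 1803
11708 = 6×1803 + 890
1803 = 2×890 + 23
890 = 38×23 + 16
23 = 1×16 + 7
16 = 2×7 + 2
7 = 3×2 + 1
2 = 2×1 + 0
The gcd is 1. Working backward:
1 = 7 − 3·2
1 = −3·16 + 7·7
1 = 7·23 − 10·16
1 = −10·890 + 387·23
1 = 387·1803 − 784·890
1 = −784·11708 + 5091·1803
1 = 5091·83759 − 36421·11708
Thus 11708·(-36421) ≡ 1 (mod 83759); reducing, -36421 mod 83759 = 47338.

47338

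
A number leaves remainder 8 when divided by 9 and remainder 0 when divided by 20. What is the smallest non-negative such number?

80

Write x = 8 + 9·k. Then 9·k ≡ 0 − 8 ≡ 12 (mod 20).
Need 9⁻¹ mod 20. Extended Euclid on (20, 9):
20 = 2×9 + 2
9 = 4×2 + 1
2 = 2×1 + 0
Back-substitute:
1 = 9 − 4·2
1 = −4·20 + 9·9
9⁻¹ ≡ 9 (mod 20), so k ≡ 9·12 ≡ 8 (mod 20).
x = 8 + 9·8 = 80.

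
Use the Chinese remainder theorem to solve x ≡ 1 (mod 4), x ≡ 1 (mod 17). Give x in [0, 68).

Write x = 1 + 4·k. Then 4·k ≡ 1 − 1 ≡ 0 (mod 17).
Need 4⁻¹ mod 17. Extended Euclid on (17, 4):
17 = 4*4 + 1
4 = 4*1 + 0
Back-substitute:
1 = 17 − 4·4
4⁻¹ ≡ 13 (mod 17), so k ≡ 13·0 ≡ 0 (mod 17).
x = 1 + 4·0 = 1.

1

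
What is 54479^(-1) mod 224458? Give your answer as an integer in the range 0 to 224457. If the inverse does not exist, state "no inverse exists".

55617

gcd(224458, 54479) by repeated division:
224458 = 4×54479 + 6542
54479 = 8×6542 + 2143
6542 = 3×2143 + 113
2143 = 18×113 + 109
113 = 1×109 + 4
109 = 27×4 + 1
4 = 4×1 + 0
The gcd is 1. Working backward:
1 = 109 − 27·4
1 = −27·113 + 28·109
1 = 28·2143 − 531·113
1 = −531·6542 + 1621·2143
1 = 1621·54479 − 13499·6542
1 = −13499·224458 + 55617·54479
So 54479·55617 ≡ 1 (mod 224458).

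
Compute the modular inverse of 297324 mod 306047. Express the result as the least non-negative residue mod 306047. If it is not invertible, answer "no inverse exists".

Apply the Euclidean algorithm to 306047 and 297324:
306047 = 1·297324 + 8723
297324 = 34·8723 + 742
8723 = 11·742 + 561
742 = 1·561 + 181
561 = 3·181 + 18
181 = 10·18 + 1
18 = 18·1 + 0
Since gcd(297324, 306047) = 1, back-substitute to write 1 as a combination:
1 = 181 − 10·18
1 = −10·561 + 31·181
1 = 31·742 − 41·561
1 = −41·8723 + 482·742
1 = 482·297324 − 16429·8723
1 = −16429·306047 + 16911·297324
So 297324·16911 ≡ 1 (mod 306047).

16911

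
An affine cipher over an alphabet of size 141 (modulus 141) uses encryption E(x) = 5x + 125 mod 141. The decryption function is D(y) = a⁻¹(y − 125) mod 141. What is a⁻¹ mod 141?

113

Apply the Euclidean algorithm to 141 and 5:
141 = 28·5 + 1
5 = 5·1 + 0
gcd = 1, so the inverse exists. Back-substitute:
1 = 141 − 28·5
So 5·(-28) ≡ 1 (mod 141), and -28 ≡ 113 (mod 141).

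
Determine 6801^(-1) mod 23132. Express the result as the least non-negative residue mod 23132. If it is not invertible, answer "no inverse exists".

Run Euclid on (23132, 6801):
23132 = 3·6801 + 2729
6801 = 2·2729 + 1343
2729 = 2·1343 + 43
1343 = 31·43 + 10
43 = 4·10 + 3
10 = 3·3 + 1
3 = 3·1 + 0
gcd = 1, so the inverse exists. Back-substitute:
1 = 10 − 3·3
1 = −3·43 + 13·10
1 = 13·1343 − 406·43
1 = −406·2729 + 825·1343
1 = 825·6801 − 2056·2729
1 = −2056·23132 + 6993·6801
So 6801·6993 ≡ 1 (mod 23132).

6993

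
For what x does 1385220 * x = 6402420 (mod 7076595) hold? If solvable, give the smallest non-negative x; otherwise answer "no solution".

196810

First find gcd(1385220, 7076595):
7076595 = 5*1385220 + 150495
1385220 = 9*150495 + 30765
150495 = 4*30765 + 27435
30765 = 1*27435 + 3330
27435 = 8*3330 + 795
3330 = 4*795 + 150
795 = 5*150 + 45
150 = 3*45 + 15
45 = 3*15 + 0
gcd = 15 and 15 | 6402420, so solutions exist. Divide through by 15: 92348x ≡ 426828 (mod 471773).
Now find 92348⁻¹ mod 471773:
471773 = 5×92348 + 10033
92348 = 9×10033 + 2051
10033 = 4×2051 + 1829
2051 = 1×1829 + 222
1829 = 8×222 + 53
222 = 4×53 + 10
53 = 5×10 + 3
10 = 3×3 + 1
3 = 3×1 + 0
Back-substitute:
1 = 10 − 3·3
1 = −3·53 + 16·10
1 = 16·222 − 67·53
1 = −67·1829 + 552·222
1 = 552·2051 − 619·1829
1 = −619·10033 + 3028·2051
1 = 3028·92348 − 27871·10033
1 = −27871·471773 + 142383·92348
So 92348⁻¹ ≡ 142383 (mod 471773).
Then x ≡ 142383·426828 ≡ 196810 (mod 471773); the smallest non-negative solution is x = 196810.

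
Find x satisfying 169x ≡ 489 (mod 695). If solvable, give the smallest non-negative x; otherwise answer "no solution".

336

First find gcd(169, 695):
695 = 4*169 + 19
169 = 8*19 + 17
19 = 1*17 + 2
17 = 8*2 + 1
2 = 2*1 + 0
gcd = 1, so a unique solution mod 695 exists.
Back-substitute for the Bézout coefficients:
1 = 17 − 8·2
1 = −8·19 + 9·17
1 = 9·169 − 80·19
1 = −80·695 + 329·169
So 169·(329) ≡ 1 (mod 695), giving 169⁻¹ ≡ 329.
x ≡ 169⁻¹·489 ≡ 329·489 ≡ 336 (mod 695).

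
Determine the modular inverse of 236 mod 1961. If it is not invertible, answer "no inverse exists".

1155

Apply the Euclidean algorithm to 1961 and 236:
1961 = 8*236 + 73
236 = 3*73 + 17
73 = 4*17 + 5
17 = 3*5 + 2
5 = 2*2 + 1
2 = 2*1 + 0
Since gcd(236, 1961) = 1, back-substitute to write 1 as a combination:
1 = 5 − 2·2
1 = −2·17 + 7·5
1 = 7·73 − 30·17
1 = −30·236 + 97·73
1 = 97·1961 − 806·236
Hence 236⁻¹ ≡ -806 ≡ 1155 (mod 1961).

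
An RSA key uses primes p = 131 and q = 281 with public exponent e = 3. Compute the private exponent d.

24267

φ(n) = (p−1)(q−1) = 130·280 = 36400.
Need d with 3·d ≡ 1 (mod 36400). Apply the extended Euclidean algorithm:
36400 = 12133·3 + 1
3 = 3·1 + 0
Back-substitute:
1 = 36400 − 12133·3
So 3·(-12133) ≡ 1 (mod 36400), hence d ≡ -12133 ≡ 24267 (mod 36400).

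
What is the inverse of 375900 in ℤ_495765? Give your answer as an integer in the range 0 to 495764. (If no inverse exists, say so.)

no inverse exists

Euclidean algorithm on 495765, 375900:
495765 = 1·375900 + 119865
375900 = 3·119865 + 16305
119865 = 7·16305 + 5730
16305 = 2·5730 + 4845
5730 = 1·4845 + 885
4845 = 5·885 + 420
885 = 2·420 + 45
420 = 9·45 + 15
45 = 3·15 + 0
gcd(375900, 495765) = 15 ≠ 1, so 375900 has no multiplicative inverse modulo 495765.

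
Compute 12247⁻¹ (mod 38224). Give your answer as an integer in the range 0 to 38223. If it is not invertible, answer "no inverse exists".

8583

Extended Euclidean algorithm:
38224 = 3·12247 + 1483
12247 = 8·1483 + 383
1483 = 3·383 + 334
383 = 1·334 + 49
334 = 6·49 + 40
49 = 1·40 + 9
40 = 4·9 + 4
9 = 2·4 + 1
4 = 4·1 + 0
The gcd is 1. Working backward:
1 = 9 − 2·4
1 = −2·40 + 9·9
1 = 9·49 − 11·40
1 = −11·334 + 75·49
1 = 75·383 − 86·334
1 = −86·1483 + 333·383
1 = 333·12247 − 2750·1483
1 = −2750·38224 + 8583·12247
So 12247·8583 ≡ 1 (mod 38224).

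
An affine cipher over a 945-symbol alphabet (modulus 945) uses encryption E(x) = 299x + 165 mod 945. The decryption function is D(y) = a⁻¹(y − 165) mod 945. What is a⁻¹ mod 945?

gcd(945, 299) by repeated division:
945 = 3*299 + 48
299 = 6*48 + 11
48 = 4*11 + 4
11 = 2*4 + 3
4 = 1*3 + 1
3 = 3*1 + 0
gcd = 1, so the inverse exists. Back-substitute:
1 = 4 − 3
1 = −11 + 3·4
1 = 3·48 − 13·11
1 = −13·299 + 81·48
1 = 81·945 − 256·299
So 299·(-256) ≡ 1 (mod 945), and -256 ≡ 689 (mod 945).

689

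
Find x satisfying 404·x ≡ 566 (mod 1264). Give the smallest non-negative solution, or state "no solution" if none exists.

no solution

gcd(404, 1264):
1264 = 3×404 + 52
404 = 7×52 + 40
52 = 1×40 + 12
40 = 3×12 + 4
12 = 3×4 + 0
gcd = 4, but 4 ∤ 566, so the congruence has no solution.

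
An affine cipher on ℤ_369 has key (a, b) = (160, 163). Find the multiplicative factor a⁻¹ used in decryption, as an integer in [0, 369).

256

Run Euclid on (369, 160):
369 = 2×160 + 49
160 = 3×49 + 13
49 = 3×13 + 10
13 = 1×10 + 3
10 = 3×3 + 1
3 = 3×1 + 0
Since gcd(160, 369) = 1, back-substitute to write 1 as a combination:
1 = 10 − 3·3
1 = −3·13 + 4·10
1 = 4·49 − 15·13
1 = −15·160 + 49·49
1 = 49·369 − 113·160
Thus 160·(-113) ≡ 1 (mod 369); reducing, -113 mod 369 = 256.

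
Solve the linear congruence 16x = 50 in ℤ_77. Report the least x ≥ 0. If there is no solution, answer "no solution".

First find gcd(16, 77):
77 = 4×16 + 13
16 = 1×13 + 3
13 = 4×3 + 1
3 = 3×1 + 0
gcd = 1, so a unique solution mod 77 exists.
Back-substitute for the Bézout coefficients:
1 = 13 − 4·3
1 = −4·16 + 5·13
1 = 5·77 − 24·16
So 16·(-24) ≡ 1 (mod 77), giving 16⁻¹ ≡ 53.
x ≡ 16⁻¹·50 ≡ 53·50 ≡ 32 (mod 77).

32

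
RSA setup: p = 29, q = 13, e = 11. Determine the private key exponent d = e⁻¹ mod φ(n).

275

φ(n) = (p−1)(q−1) = 28·12 = 336.
Need d with 11·d ≡ 1 (mod 336). Apply the extended Euclidean algorithm:
336 = 30·11 + 6
11 = 1·6 + 5
6 = 1·5 + 1
5 = 5·1 + 0
Back-substitute:
1 = 6 − 5
1 = −11 + 2·6
1 = 2·336 − 61·11
So 11·(-61) ≡ 1 (mod 336), hence d ≡ -61 ≡ 275 (mod 336).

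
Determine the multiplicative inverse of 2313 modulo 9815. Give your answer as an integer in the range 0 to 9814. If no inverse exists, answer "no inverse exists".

2092

Extended Euclidean algorithm:
9815 = 4*2313 + 563
2313 = 4*563 + 61
563 = 9*61 + 14
61 = 4*14 + 5
14 = 2*5 + 4
5 = 1*4 + 1
4 = 4*1 + 0
Since gcd(2313, 9815) = 1, back-substitute to write 1 as a combination:
1 = 5 − 4
1 = −14 + 3·5
1 = 3·61 − 13·14
1 = −13·563 + 120·61
1 = 120·2313 − 493·563
1 = −493·9815 + 2092·2313
So 2313·2092 ≡ 1 (mod 9815).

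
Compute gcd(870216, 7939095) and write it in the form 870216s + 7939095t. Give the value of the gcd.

3

Apply Euclid's algorithm to 7939095 and 870216:
7939095 = 9*870216 + 107151
870216 = 8*107151 + 13008
107151 = 8*13008 + 3087
13008 = 4*3087 + 660
3087 = 4*660 + 447
660 = 1*447 + 213
447 = 2*213 + 21
213 = 10*21 + 3
21 = 7*3 + 0
gcd(870216, 7939095) = 3.
Back-substituting:
3 = 213 − 10·21
3 = −10·447 + 21·213
3 = 21·660 − 31·447
3 = −31·3087 + 145·660
3 = 145·13008 − 611·3087
3 = −611·107151 + 5033·13008
3 = 5033·870216 − 40875·107151
3 = −40875·7939095 + 372908·870216
So 3 = (-40875)·7939095 + (372908)·870216.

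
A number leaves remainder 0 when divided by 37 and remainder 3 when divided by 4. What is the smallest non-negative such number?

Write x = 0 + 37·k. Then 37·k ≡ 3 − 0 ≡ 3 (mod 4).
Need 37⁻¹ mod 4. Extended Euclid on (4, 1):
4 = 4×1 + 0
37⁻¹ ≡ 1 (mod 4), so k ≡ 1·3 ≡ 3 (mod 4).
x = 0 + 37·3 = 111.

111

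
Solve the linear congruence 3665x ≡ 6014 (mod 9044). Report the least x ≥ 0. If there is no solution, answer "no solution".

394

First find gcd(3665, 9044):
9044 = 2×3665 + 1714
3665 = 2×1714 + 237
1714 = 7×237 + 55
237 = 4×55 + 17
55 = 3×17 + 4
17 = 4×4 + 1
4 = 4×1 + 0
gcd = 1, so a unique solution mod 9044 exists.
Back-substitute for the Bézout coefficients:
1 = 17 − 4·4
1 = −4·55 + 13·17
1 = 13·237 − 56·55
1 = −56·1714 + 405·237
1 = 405·3665 − 866·1714
1 = −866·9044 + 2137·3665
So 3665·(2137) ≡ 1 (mod 9044), giving 3665⁻¹ ≡ 2137.
x ≡ 3665⁻¹·6014 ≡ 2137·6014 ≡ 394 (mod 9044).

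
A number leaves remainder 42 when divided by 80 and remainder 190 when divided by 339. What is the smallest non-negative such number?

Write x = 42 + 80·k. Then 80·k ≡ 190 − 42 ≡ 148 (mod 339).
Need 80⁻¹ mod 339. Extended Euclid on (339, 80):
339 = 4·80 + 19
80 = 4·19 + 4
19 = 4·4 + 3
4 = 1·3 + 1
3 = 3·1 + 0
Back-substitute:
1 = 4 − 3
1 = −19 + 5·4
1 = 5·80 − 21·19
1 = −21·339 + 89·80
80⁻¹ ≡ 89 (mod 339), so k ≡ 89·148 ≡ 290 (mod 339).
x = 42 + 80·290 = 23242.

23242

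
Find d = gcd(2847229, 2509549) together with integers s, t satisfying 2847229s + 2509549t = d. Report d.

7

Euclidean algorithm:
2847229 = 1·2509549 + 337680
2509549 = 7·337680 + 145789
337680 = 2·145789 + 46102
145789 = 3·46102 + 7483
46102 = 6·7483 + 1204
7483 = 6·1204 + 259
1204 = 4·259 + 168
259 = 1·168 + 91
168 = 1·91 + 77
91 = 1·77 + 14
77 = 5·14 + 7
14 = 2·7 + 0
gcd(2847229, 2509549) = 7.
Back-substituting:
7 = 77 − 5·14
7 = −5·91 + 6·77
7 = 6·168 − 11·91
7 = −11·259 + 17·168
7 = 17·1204 − 79·259
7 = −79·7483 + 491·1204
7 = 491·46102 − 3025·7483
7 = −3025·145789 + 9566·46102
7 = 9566·337680 − 22157·145789
7 = −22157·2509549 + 164665·337680
7 = 164665·2847229 − 186822·2509549
So 7 = (164665)·2847229 + (-186822)·2509549.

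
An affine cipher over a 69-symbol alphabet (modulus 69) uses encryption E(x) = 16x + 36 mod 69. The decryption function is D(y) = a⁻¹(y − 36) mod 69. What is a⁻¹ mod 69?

13

gcd(69, 16) by repeated division:
69 = 4*16 + 5
16 = 3*5 + 1
5 = 5*1 + 0
gcd = 1, so the inverse exists. Back-substitute:
1 = 16 − 3·5
1 = −3·69 + 13·16
So 16·13 ≡ 1 (mod 69).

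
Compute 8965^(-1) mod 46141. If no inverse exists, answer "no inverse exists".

Run Euclid on (46141, 8965):
46141 = 5·8965 + 1316
8965 = 6·1316 + 1069
1316 = 1·1069 + 247
1069 = 4·247 + 81
247 = 3·81 + 4
81 = 20·4 + 1
4 = 4·1 + 0
gcd = 1, so the inverse exists. Back-substitute:
1 = 81 − 20·4
1 = −20·247 + 61·81
1 = 61·1069 − 264·247
1 = −264·1316 + 325·1069
1 = 325·8965 − 2214·1316
1 = −2214·46141 + 11395·8965
So 8965·11395 ≡ 1 (mod 46141).

11395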